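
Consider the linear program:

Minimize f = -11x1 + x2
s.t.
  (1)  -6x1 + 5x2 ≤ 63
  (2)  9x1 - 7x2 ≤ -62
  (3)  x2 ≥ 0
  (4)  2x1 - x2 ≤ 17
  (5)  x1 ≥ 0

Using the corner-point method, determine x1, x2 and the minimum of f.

At the optimal vertex, -6x1 + 5x2 = 63 and 2x1 - x2 = 17.
Solving simultaneously gives x1 = 37, x2 = 57.

x1 = 37, x2 = 57, minimum f = -350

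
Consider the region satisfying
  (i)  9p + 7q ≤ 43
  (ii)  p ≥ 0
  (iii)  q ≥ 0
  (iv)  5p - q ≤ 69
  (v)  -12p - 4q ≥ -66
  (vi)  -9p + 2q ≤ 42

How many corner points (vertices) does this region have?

3

The feasible vertices (each the meet of two boundaries and inside every other half-plane) are:
  (0, 43/7)
  (43/9, 0)
  (0, 0)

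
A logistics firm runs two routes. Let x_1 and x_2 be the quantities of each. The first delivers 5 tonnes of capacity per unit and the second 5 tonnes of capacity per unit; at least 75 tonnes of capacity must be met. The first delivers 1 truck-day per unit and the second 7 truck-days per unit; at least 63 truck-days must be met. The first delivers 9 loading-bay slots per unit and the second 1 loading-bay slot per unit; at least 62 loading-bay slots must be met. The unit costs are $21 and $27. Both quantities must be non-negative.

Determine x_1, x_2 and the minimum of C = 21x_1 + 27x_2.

Corner points and C = 21x_1 + 27x_2:
  (0, 62) → C = 1674
  (63, 0) → C = 1323
  (7, 8) → C = 363
  (47/8, 73/8) → C = 1479/4
The feasible region is unbounded (it extends along (0, 1), (1, 0)), but C strictly increases along every unbounded feasible direction, so there is no improving ray and the minimum is attained at a vertex.

x_1 = 7, x_2 = 8, minimum C = 363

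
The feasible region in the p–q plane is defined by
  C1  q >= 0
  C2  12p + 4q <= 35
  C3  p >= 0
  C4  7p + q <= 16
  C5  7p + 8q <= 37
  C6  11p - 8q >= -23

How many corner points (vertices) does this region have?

5

Intersecting each pair of boundary lines and keeping only the points that satisfy every inequality leaves:
  (0, 0)
  (16/7, 0)
  (0, 23/8)
  (13/7, 3)
  (7/9, 71/18)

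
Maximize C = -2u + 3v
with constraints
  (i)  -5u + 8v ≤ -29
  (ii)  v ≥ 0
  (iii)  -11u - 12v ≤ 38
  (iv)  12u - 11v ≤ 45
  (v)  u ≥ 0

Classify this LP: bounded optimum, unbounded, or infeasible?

The boundaries -5u + 8v = -29 and v = 0 meet at (29/5, 0), but that point violates 12u - 11v ≤ 45. Every candidate vertex is excluded by some other constraint, so the feasible region is empty.

infeasible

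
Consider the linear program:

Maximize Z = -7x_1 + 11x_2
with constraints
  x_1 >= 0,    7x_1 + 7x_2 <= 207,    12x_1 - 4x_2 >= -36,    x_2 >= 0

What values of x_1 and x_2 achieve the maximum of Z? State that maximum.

x_1 = 36/7, x_2 = 171/7, maximum Z = 1629/7

Feasible corners and Z = -7x_1 + 11x_2:
  (0, 9) → Z = 99
  (0, 0) → Z = 0
  (36/7, 171/7) → Z = 1629/7
  (207/7, 0) → Z = -207

The optimum lies where 7x_1 + 7x_2 = 207 and 12x_1 - 4x_2 = -36.
Solving simultaneously gives x_1 = 36/7, x_2 = 171/7.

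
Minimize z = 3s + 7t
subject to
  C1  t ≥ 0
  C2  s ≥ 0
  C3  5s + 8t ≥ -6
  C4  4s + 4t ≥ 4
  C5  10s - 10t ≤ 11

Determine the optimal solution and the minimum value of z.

s = 1, t = 0, minimum z = 3

Vertices and z = 3s + 7t:
  (1, 0) → z = 3
  (11/10, 0) → z = 33/10
  (0, 1) → z = 7
The feasible region is unbounded (it extends along (0, 1), (1, 1)), but z strictly increases along every unbounded feasible direction, so there is no improving ray and the minimum is attained at a vertex.

The binding constraints are t = 0 and 4s + 4t = 4.
Solving simultaneously gives s = 1, t = 0.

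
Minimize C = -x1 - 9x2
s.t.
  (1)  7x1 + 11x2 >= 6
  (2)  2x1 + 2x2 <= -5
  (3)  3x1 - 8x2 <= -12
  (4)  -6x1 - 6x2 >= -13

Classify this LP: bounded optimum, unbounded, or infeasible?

unbounded

From the feasible point (-67/8, 47/8), moving in the direction (-11, 7) keeps every constraint satisfied while C decreases without bound.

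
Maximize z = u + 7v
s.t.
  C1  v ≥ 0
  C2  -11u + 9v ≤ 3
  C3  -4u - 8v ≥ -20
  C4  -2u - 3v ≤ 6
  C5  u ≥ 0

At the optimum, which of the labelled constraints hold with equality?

Feasible corners and z = u + 7v:
  (5, 0) → z = 5
  (0, 0) → z = 0
  (39/31, 58/31) → z = 445/31
  (0, 1/3) → z = 7/3

The maximum is at (39/31, 58/31). Substituting into each constraint, equality holds for C2 and C3; the remaining constraints have slack.

C2 and C3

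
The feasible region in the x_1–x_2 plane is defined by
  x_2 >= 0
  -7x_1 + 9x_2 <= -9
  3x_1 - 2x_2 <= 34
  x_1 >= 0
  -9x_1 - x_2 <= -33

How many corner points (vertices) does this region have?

4

Intersecting each pair of boundary lines and keeping only the points that satisfy every inequality leaves:
  (34/3, 0)
  (11/3, 0)
  (288/13, 211/13)
  (153/44, 75/44)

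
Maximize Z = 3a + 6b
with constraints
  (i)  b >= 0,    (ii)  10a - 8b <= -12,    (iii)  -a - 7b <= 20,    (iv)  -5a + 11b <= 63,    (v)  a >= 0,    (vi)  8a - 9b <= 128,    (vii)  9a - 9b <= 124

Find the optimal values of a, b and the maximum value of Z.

a = 186/35, b = 57/7, maximum Z = 324/5

Corner points and Z = 3a + 6b:
  (186/35, 57/7) → Z = 324/5
  (0, 3/2) → Z = 9
  (0, 63/11) → Z = 378/11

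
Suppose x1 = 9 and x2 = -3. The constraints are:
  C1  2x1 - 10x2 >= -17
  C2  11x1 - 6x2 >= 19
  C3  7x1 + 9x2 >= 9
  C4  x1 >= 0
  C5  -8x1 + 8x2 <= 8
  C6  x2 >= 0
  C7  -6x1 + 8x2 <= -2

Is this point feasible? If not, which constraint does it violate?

Constraint C6: x2 = -3, which is not ≥ 0. All other constraints are satisfied.

not feasible — violates C6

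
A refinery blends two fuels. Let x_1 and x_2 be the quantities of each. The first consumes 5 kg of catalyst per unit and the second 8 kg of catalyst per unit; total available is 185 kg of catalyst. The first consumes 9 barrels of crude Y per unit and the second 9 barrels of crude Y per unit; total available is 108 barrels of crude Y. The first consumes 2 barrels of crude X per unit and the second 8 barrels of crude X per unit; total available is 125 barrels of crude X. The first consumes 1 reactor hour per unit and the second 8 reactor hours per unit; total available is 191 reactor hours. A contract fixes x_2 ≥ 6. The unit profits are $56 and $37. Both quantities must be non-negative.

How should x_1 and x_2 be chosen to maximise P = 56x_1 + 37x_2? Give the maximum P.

x_1 = 6, x_2 = 6, maximum P = 558

The optimum lies where 9x_1 + 9x_2 = 108 and x_2 = 6.
Solving simultaneously gives x_1 = 6, x_2 = 6.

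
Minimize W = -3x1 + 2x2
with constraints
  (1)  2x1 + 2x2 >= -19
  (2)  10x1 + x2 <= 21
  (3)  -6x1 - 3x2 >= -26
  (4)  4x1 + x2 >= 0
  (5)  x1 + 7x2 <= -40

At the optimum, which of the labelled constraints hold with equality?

(1) and (2)

Extreme points and W = -3x1 + 2x2:
  (61/18, -116/9) → W = -647/18
  (19/6, -38/3) → W = -209/6
  (187/69, -421/69) → W = -61/3
  (40/27, -160/27) → W = -440/27

The minimum is at (61/18, -116/9). Substituting into each constraint, equality holds for (1) and (2); the remaining constraints have slack.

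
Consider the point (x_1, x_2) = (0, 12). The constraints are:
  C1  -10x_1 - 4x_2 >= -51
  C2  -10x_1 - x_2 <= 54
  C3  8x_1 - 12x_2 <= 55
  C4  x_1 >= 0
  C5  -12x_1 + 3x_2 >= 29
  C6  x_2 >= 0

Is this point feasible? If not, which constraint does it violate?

feasible

C1: -48 ≥ -51 ✓
C2: -12 ≤ 54 ✓
C3: -144 ≤ 55 ✓
C4: 0 ≥ 0 ✓
C5: 36 ≥ 29 ✓
C6: 12 ≥ 0 ✓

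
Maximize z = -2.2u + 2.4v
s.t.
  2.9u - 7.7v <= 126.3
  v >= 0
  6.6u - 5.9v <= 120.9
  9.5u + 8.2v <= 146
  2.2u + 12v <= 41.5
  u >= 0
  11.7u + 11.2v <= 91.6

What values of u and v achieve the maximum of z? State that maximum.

Vertices and z = -2.2u + 2.4v:
  (0, 0) → z = 0
  (916/117, 0) → z = -10076/585
  (0, 83/24) → z = 83/10
  (7930/1447, 28403/11576) → z = -89251/14470

At the optimal vertex, 2.2u + 12v = 41.5 and u = 0.
Solving simultaneously gives u = 0, v = 83/24.

u = 0, v = 83/24, maximum z = 83/10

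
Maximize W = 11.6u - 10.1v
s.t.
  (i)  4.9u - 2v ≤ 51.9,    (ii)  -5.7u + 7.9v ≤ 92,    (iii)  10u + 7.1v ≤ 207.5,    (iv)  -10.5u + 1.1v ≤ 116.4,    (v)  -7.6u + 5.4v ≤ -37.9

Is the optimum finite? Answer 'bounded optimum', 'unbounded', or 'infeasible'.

Feasible corners and W = 11.6u - 10.1v:
  (78349/5479, 49775/5479) → W = 4061209/54790
  (-28989/1561, -15933/223) → W = 7901907/15610
  (138959/10796, 29950/2699) → W = 1004861/26990
  (-67025/4834, -128259/4834) → W = 5179259/48340
The feasible region has finitely many vertices and no improving ray; the maximum is 7901907/15610 at (-28989/1561, -15933/223).

bounded optimum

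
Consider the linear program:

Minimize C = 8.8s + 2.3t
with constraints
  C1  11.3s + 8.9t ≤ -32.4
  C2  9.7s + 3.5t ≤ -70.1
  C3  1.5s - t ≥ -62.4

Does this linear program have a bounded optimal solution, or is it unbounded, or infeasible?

From the feasible point (-51049/4678, 47785/4678), moving in the direction (-1, -1.5) keeps every constraint satisfied while C decreases without bound.

unbounded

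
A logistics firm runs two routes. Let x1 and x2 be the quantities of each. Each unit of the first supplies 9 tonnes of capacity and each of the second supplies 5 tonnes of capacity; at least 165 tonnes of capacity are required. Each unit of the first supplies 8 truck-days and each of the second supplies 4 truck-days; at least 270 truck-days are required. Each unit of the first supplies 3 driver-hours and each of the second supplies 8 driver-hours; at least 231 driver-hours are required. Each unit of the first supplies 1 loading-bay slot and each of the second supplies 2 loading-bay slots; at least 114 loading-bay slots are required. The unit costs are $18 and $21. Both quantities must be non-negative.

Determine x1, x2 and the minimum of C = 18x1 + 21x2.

x1 = 7, x2 = 107/2, minimum C = 2499/2

The feasible region is unbounded (it extends along (0, 1), (1, 0)), but C strictly increases along every unbounded feasible direction, so there is no improving ray and the minimum is attained at a vertex.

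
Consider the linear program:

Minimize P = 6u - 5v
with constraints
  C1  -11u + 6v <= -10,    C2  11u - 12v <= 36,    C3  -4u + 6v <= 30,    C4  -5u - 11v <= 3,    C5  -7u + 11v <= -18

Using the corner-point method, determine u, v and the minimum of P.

u = 5/4, v = -37/44, minimum P = 515/44

Vertices and P = 6u - 5v:
  (360/181, -213/181) → P = 3225/181
  (180/37, 54/37) → P = 810/37
  (5/4, -37/44) → P = 515/44

The binding constraints are -5u - 11v = 3 and -7u + 11v = -18.
Solving simultaneously gives u = 5/4, v = -37/44.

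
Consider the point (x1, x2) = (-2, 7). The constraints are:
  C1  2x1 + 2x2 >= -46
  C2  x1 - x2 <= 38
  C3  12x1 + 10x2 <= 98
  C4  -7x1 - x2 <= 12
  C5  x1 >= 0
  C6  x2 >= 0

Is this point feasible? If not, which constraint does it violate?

not feasible — violates C5

Constraint C5: x1 = -2, which is not ≥ 0. All other constraints are satisfied.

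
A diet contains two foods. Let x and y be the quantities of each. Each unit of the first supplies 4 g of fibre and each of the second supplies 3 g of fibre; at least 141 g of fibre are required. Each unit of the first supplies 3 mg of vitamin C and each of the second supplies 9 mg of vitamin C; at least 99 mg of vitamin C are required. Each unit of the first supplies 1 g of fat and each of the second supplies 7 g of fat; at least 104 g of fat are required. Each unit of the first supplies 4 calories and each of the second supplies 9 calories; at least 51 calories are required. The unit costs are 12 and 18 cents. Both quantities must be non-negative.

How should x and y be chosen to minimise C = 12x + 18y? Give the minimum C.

x = 27, y = 11, minimum C = 522

Extreme points and C = 12x + 18y:
  (0, 47) → C = 846
  (104, 0) → C = 1248
  (27, 11) → C = 522
The feasible region is unbounded (it extends along (0, 1), (1, 0)), but C strictly increases along every unbounded feasible direction, so there is no improving ray and the minimum is attained at a vertex.

At the optimal vertex, 4x + 3y = 141 and x + 7y = 104.
Solving simultaneously gives x = 27, y = 11.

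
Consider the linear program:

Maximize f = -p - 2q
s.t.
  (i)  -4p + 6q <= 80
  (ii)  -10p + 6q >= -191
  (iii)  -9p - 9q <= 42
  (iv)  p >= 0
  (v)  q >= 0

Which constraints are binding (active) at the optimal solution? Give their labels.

Corner points and f = -p - 2q:
  (271/6, 391/9) → f = -2377/18
  (0, 40/3) → f = -80/3
  (191/10, 0) → f = -191/10
  (0, 0) → f = 0

The maximum is at (0, 0). Substituting into each constraint, equality holds for (iv) and (v); the remaining constraints have slack.

(iv) and (v)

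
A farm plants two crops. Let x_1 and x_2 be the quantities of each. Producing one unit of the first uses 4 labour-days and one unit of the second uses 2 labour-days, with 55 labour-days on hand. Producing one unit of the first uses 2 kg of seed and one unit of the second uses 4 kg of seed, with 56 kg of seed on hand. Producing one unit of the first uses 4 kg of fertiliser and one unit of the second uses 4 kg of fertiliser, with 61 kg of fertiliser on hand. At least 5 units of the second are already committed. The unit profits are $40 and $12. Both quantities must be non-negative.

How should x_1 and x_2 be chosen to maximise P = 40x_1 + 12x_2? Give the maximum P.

Feasible corners and P = 40x_1 + 12x_2:
  (0, 14) → P = 168
  (0, 5) → P = 60
  (5/2, 51/4) → P = 253
  (41/4, 5) → P = 470

The binding constraints are 4x_1 + 4x_2 = 61 and x_2 = 5.
Solving simultaneously gives x_1 = 41/4, x_2 = 5.

x_1 = 41/4, x_2 = 5, maximum P = 470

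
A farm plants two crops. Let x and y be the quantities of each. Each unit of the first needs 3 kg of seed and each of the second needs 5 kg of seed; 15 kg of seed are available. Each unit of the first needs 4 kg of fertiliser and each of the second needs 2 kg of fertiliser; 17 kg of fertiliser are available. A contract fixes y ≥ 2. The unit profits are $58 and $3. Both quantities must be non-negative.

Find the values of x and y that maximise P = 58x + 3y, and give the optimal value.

Vertices and P = 58x + 3y:
  (0, 3) → P = 9
  (0, 2) → P = 6
  (5/3, 2) → P = 308/3

At the optimal vertex, 3x + 5y = 15 and y = 2.
Solving simultaneously gives x = 5/3, y = 2.

x = 5/3, y = 2, maximum P = 308/3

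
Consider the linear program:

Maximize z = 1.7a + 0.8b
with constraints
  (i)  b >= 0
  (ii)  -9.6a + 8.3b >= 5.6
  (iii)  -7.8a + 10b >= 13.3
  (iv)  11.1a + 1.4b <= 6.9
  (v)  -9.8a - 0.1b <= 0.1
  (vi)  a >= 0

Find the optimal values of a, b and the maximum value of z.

a = 0, b = 69/14, maximum z = 138/35

Feasible corners and z = 1.7a + 0.8b:
  (2519/6096, 6715/4064) → z = 123403/60960
  (0, 133/100) → z = 133/125
  (0, 69/14) → z = 138/35

The optimum lies where 11.1a + 1.4b = 6.9 and a = 0.
Solving simultaneously gives a = 0, b = 69/14.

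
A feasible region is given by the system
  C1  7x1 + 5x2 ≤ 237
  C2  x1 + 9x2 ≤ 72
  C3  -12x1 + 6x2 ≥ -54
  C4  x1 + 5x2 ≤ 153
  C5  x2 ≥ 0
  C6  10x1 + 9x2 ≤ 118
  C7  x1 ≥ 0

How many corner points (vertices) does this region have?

5

Pairwise boundary intersections that survive every other constraint:
  (46/9, 602/81)
  (0, 8)
  (9/2, 0)
  (199/28, 73/14)
  (0, 0)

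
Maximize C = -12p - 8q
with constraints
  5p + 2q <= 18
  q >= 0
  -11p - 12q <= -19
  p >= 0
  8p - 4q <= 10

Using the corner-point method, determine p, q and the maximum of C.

Extreme points and C = -12p - 8q:
  (0, 9) → C = -72
  (23/9, 47/18) → C = -464/9
  (0, 19/12) → C = -38/3
  (7/5, 3/10) → C = -96/5

p = 0, q = 19/12, maximum C = -38/3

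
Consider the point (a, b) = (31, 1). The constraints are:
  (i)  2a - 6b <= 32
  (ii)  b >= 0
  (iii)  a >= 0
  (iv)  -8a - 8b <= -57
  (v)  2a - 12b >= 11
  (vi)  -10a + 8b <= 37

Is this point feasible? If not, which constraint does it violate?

not feasible — violates (i)

Constraint (i): 2a - 6b = 56, which is not ≤ 32. All other constraints are satisfied.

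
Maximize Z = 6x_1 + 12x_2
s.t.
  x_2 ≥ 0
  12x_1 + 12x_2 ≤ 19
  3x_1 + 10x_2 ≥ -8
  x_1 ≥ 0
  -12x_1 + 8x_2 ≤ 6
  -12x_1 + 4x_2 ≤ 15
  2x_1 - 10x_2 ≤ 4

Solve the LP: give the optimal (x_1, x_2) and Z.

x_1 = 1/3, x_2 = 5/4, maximum Z = 17

The optimum lies where 12x_1 + 12x_2 = 19 and -12x_1 + 8x_2 = 6.
Solving simultaneously gives x_1 = 1/3, x_2 = 5/4.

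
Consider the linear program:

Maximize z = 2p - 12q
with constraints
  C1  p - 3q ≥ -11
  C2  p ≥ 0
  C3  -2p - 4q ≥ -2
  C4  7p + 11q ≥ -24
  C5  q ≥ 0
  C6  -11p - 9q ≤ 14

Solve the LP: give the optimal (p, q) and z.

Corner points and z = 2p - 12q:
  (0, 1/2) → z = -6
  (0, 0) → z = 0
  (1, 0) → z = 2

The binding constraints are -2p - 4q = -2 and q = 0.
Solving simultaneously gives p = 1, q = 0.

p = 1, q = 0, maximum z = 2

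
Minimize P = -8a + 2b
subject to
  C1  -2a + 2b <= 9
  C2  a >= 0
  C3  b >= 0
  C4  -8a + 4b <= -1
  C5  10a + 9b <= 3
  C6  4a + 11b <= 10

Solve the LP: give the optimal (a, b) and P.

a = 3/10, b = 0, minimum P = -12/5

Corner points and P = -8a + 2b:
  (1/8, 0) → P = -1
  (3/10, 0) → P = -12/5
  (3/16, 1/8) → P = -5/4

The binding constraints are b = 0 and 10a + 9b = 3.
Solving simultaneously gives a = 3/10, b = 0.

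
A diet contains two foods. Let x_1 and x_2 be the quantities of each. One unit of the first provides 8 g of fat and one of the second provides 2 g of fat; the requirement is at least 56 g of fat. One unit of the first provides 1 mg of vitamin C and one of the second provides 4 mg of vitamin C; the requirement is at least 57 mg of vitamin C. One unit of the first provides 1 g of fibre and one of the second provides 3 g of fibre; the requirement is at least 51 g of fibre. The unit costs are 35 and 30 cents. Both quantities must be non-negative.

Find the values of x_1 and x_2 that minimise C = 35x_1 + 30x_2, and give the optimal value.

Extreme points and C = 35x_1 + 30x_2:
  (0, 28) → C = 840
  (57, 0) → C = 1995
  (3, 16) → C = 585
  (33, 6) → C = 1335
The feasible region is unbounded (it extends along (0, 1), (1, 0)), but C strictly increases along every unbounded feasible direction, so there is no improving ray and the minimum is attained at a vertex.

The optimum lies where 8x_1 + 2x_2 = 56 and x_1 + 3x_2 = 51.
Solving simultaneously gives x_1 = 3, x_2 = 16.

x_1 = 3, x_2 = 16, minimum C = 585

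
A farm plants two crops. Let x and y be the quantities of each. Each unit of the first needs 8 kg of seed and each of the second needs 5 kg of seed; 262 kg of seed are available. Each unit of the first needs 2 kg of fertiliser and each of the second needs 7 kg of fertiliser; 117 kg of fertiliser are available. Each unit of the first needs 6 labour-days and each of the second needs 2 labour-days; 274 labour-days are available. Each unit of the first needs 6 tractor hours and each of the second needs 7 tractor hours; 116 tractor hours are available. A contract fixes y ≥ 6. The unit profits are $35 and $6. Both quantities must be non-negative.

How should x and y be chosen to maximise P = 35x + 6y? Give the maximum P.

Corner points and P = 35x + 6y:
  (0, 116/7) → P = 696/7
  (0, 6) → P = 36
  (37/3, 6) → P = 1403/3

x = 37/3, y = 6, maximum P = 1403/3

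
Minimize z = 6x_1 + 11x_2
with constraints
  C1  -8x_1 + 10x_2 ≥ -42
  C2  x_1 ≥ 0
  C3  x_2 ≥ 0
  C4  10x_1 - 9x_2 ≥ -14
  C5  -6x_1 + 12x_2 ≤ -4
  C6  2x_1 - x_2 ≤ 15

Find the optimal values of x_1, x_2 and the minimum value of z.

x_1 = 2/3, x_2 = 0, minimum z = 4

At the optimal vertex, x_2 = 0 and -6x_1 + 12x_2 = -4.
Solving simultaneously gives x_1 = 2/3, x_2 = 0.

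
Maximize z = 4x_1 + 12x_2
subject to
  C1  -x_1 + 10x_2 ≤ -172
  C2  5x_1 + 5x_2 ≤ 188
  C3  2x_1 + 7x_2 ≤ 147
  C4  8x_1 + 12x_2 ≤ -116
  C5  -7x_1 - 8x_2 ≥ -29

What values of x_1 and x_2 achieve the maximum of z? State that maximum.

The feasible region is unbounded (it extends along (1, -1), (-10, -1)), but z strictly decreases along every unbounded feasible direction, so there is no improving ray and the maximum is attained at a vertex.

x_1 = 226/23, x_2 = -373/23, maximum z = -3572/23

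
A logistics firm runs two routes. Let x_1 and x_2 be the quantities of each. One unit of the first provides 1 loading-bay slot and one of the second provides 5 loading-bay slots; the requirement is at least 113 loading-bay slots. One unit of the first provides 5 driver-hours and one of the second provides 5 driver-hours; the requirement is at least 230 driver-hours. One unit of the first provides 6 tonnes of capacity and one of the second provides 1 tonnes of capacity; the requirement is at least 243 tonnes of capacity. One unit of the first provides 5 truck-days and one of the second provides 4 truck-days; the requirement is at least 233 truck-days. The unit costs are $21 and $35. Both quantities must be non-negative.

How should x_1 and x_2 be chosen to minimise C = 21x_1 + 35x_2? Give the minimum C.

x_1 = 38, x_2 = 15, minimum C = 1323

Extreme points and C = 21x_1 + 35x_2:
  (0, 243) → C = 8505
  (113, 0) → C = 2373
  (38, 15) → C = 1323
The feasible region is unbounded (it extends along (0, 1), (1, 0)), but C strictly increases along every unbounded feasible direction, so there is no improving ray and the minimum is attained at a vertex.

At the optimal vertex, x_1 + 5x_2 = 113 and 6x_1 + x_2 = 243.
Solving simultaneously gives x_1 = 38, x_2 = 15.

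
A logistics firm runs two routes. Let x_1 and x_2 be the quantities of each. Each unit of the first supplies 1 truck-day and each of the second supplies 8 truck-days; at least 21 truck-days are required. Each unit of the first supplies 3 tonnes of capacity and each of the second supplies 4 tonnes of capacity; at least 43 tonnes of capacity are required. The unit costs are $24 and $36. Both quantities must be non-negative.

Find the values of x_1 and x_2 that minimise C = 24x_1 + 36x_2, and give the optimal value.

Feasible corners and C = 24x_1 + 36x_2:
  (0, 43/4) → C = 387
  (21, 0) → C = 504
  (13, 1) → C = 348
The feasible region is unbounded (it extends along (0, 1), (1, 0)), but C strictly increases along every unbounded feasible direction, so there is no improving ray and the minimum is attained at a vertex.

x_1 = 13, x_2 = 1, minimum C = 348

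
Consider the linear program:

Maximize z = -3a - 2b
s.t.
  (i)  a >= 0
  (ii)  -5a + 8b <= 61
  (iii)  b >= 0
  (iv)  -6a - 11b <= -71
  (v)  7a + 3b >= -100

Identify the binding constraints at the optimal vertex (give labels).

Vertices and z = -3a - 2b:
  (0, 61/8) → z = -61/4
  (0, 71/11) → z = -142/11
  (71/6, 0) → z = -71/2
The feasible region is unbounded (it extends along (1, 0), (8, 5)), but z strictly decreases along every unbounded feasible direction, so there is no improving ray and the maximum is attained at a vertex.

The maximum is at (0, 71/11). Substituting into each constraint, equality holds for (i) and (iv); the remaining constraints have slack.

(i) and (iv)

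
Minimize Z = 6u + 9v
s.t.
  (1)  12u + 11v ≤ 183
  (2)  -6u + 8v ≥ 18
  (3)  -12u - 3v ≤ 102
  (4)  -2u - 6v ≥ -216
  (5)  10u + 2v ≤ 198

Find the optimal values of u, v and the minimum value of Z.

u = -145/19, v = -66/19, minimum Z = -1464/19

Extreme points and Z = 6u + 9v:
  (211/27, 73/9) → Z = 1079/9
  (-557/32, 285/8) → Z = 3459/16
  (-145/19, -66/19) → Z = -1464/19

At the optimal vertex, -6u + 8v = 18 and -12u - 3v = 102.
Solving simultaneously gives u = -145/19, v = -66/19.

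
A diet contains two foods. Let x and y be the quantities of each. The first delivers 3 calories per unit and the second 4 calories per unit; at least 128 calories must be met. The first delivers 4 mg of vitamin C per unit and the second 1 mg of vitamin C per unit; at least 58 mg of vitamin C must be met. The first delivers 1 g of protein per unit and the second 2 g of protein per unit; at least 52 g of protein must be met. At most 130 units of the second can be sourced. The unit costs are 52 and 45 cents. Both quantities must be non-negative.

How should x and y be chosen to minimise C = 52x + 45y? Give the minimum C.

x = 8, y = 26, minimum C = 1586

Corner points and C = 52x + 45y:
  (0, 58) → C = 2610
  (0, 130) → C = 5850
  (52, 0) → C = 2704
  (8, 26) → C = 1586
  (24, 14) → C = 1878
The feasible region is unbounded (it extends along (1, 0)), but C strictly increases along every unbounded feasible direction, so there is no improving ray and the minimum is attained at a vertex.

At the optimal vertex, 3x + 4y = 128 and 4x + y = 58.
Solving simultaneously gives x = 8, y = 26.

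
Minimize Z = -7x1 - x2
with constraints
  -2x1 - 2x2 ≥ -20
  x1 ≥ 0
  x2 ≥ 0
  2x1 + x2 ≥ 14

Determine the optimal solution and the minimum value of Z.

x1 = 10, x2 = 0, minimum Z = -70

Extreme points and Z = -7x1 - x2:
  (10, 0) → Z = -70
  (4, 6) → Z = -34
  (7, 0) → Z = -49

The binding constraints are -2x1 - 2x2 = -20 and x2 = 0.
Solving simultaneously gives x1 = 10, x2 = 0.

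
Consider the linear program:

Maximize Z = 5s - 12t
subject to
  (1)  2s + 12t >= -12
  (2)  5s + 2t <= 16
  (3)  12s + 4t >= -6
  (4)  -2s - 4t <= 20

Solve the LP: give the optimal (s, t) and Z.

Feasible corners and Z = 5s - 12t:
  (27/7, -23/14) → Z = 39
  (-3/17, -33/34) → Z = 183/17
  (-19, 111/2) → Z = -761

At the optimal vertex, 2s + 12t = -12 and 5s + 2t = 16.
Solving simultaneously gives s = 27/7, t = -23/14.

s = 27/7, t = -23/14, maximum Z = 39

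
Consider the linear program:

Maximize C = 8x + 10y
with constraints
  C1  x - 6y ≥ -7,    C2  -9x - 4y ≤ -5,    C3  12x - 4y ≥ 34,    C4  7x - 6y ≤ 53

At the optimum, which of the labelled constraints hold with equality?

C1 and C4

Corner points and C = 8x + 10y:
  (58/17, 59/34) → C = 759/17
  (10, 17/6) → C = 325/3
  (13/7, -41/14) → C = -101/7
  (121/41, -221/41) → C = -1242/41

The maximum is at (10, 17/6). Substituting into each constraint, equality holds for C1 and C4; the remaining constraints have slack.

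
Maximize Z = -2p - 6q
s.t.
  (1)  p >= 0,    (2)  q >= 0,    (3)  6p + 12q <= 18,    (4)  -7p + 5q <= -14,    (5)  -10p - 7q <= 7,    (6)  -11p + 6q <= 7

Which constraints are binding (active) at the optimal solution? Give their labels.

(2) and (4)

Corner points and Z = -2p - 6q:
  (3, 0) → Z = -6
  (2, 0) → Z = -4
  (43/19, 7/19) → Z = -128/19

The maximum is at (2, 0). Substituting into each constraint, equality holds for (2) and (4); the remaining constraints have slack.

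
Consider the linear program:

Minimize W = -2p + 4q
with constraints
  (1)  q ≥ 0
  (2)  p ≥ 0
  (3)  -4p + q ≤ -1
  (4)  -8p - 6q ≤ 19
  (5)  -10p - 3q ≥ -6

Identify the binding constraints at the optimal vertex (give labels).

(1) and (5)

Corner points and W = -2p + 4q:
  (1/4, 0) → W = -1/2
  (3/5, 0) → W = -6/5
  (9/22, 7/11) → W = 19/11

The minimum is at (3/5, 0). Substituting into each constraint, equality holds for (1) and (5); the remaining constraints have slack.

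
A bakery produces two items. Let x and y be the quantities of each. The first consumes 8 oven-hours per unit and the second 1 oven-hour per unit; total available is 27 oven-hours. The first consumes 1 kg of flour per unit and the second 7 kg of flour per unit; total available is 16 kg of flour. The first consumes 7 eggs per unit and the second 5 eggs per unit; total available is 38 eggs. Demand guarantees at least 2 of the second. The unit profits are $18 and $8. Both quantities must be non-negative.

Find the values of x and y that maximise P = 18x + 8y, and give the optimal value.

Feasible corners and P = 18x + 8y:
  (0, 16/7) → P = 128/7
  (0, 2) → P = 16
  (2, 2) → P = 52

At the optimal vertex, x + 7y = 16 and y = 2.
Solving simultaneously gives x = 2, y = 2.

x = 2, y = 2, maximum P = 52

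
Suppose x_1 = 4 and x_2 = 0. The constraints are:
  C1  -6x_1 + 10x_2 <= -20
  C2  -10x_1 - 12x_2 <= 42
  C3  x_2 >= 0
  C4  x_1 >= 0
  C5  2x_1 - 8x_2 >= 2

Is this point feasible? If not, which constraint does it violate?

feasible

C1: -24 ≤ -20 ✓
C2: -40 ≤ 42 ✓
C3: 0 ≥ 0 ✓
C4: 4 ≥ 0 ✓
C5: 8 ≥ 2 ✓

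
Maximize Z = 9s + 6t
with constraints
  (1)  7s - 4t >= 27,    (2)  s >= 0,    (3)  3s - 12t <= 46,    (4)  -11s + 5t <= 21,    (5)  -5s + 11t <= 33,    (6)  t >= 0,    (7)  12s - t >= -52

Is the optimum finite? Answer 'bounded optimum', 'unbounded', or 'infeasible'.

From the feasible point (143/19, 122/19), moving in the direction (12, 3) keeps every constraint satisfied while Z increases without bound.

unbounded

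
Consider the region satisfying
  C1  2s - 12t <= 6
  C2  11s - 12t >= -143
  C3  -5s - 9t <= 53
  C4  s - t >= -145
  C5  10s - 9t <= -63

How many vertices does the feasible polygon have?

3

Intersecting each pair of boundary lines and keeping only the points that satisfy every inequality leaves:
  (-641/53, 44/53)
  (177/7, 737/21)
  (-116/15, -43/27)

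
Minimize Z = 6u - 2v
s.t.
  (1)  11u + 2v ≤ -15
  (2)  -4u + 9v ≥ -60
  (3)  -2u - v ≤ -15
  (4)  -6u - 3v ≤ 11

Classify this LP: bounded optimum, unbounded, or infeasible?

unbounded

From the feasible point (-45/7, 195/7), moving in the direction (-2, 11) keeps every constraint satisfied while Z decreases without bound.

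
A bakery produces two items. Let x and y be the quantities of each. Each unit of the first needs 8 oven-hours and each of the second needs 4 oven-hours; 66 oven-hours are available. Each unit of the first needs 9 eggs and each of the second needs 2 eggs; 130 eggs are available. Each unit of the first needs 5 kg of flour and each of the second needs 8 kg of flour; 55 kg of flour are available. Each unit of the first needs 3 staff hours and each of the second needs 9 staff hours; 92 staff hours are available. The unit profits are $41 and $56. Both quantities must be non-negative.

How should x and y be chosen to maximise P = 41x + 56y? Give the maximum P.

Extreme points and P = 41x + 56y:
  (0, 0) → P = 0
  (0, 55/8) → P = 385
  (33/4, 0) → P = 1353/4
  (7, 5/2) → P = 427

x = 7, y = 5/2, maximum P = 427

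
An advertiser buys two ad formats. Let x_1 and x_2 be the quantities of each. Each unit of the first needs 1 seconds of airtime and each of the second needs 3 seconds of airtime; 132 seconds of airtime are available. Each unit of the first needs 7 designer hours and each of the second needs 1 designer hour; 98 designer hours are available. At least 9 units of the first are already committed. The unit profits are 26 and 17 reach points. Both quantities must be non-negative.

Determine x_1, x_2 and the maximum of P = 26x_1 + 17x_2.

Feasible corners and P = 26x_1 + 17x_2:
  (14, 0) → P = 364
  (9, 0) → P = 234
  (9, 35) → P = 829

x_1 = 9, x_2 = 35, maximum P = 829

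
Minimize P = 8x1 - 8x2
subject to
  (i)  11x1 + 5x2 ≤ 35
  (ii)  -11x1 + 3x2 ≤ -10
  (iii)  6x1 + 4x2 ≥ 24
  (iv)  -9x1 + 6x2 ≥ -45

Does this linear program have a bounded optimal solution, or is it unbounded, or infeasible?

infeasible

The boundaries 11x1 + 5x2 = 35 and -11x1 + 3x2 = -10 meet at (155/88, 25/8), but that point violates 6x1 + 4x2 ≥ 24. Every candidate vertex is excluded by some other constraint, so the feasible region is empty.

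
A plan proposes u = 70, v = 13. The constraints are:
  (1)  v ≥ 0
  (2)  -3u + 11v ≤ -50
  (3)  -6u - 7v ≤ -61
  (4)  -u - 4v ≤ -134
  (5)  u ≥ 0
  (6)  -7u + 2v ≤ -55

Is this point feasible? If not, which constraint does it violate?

not feasible — violates (4)

Constraint (4): -u - 4v = -122, which is not ≤ -134. All other constraints are satisfied.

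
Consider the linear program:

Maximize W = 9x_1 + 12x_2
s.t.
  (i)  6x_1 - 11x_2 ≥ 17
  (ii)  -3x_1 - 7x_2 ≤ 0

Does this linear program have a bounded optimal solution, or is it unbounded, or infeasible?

From the feasible point (119/75, -17/25), moving in the direction (7, -3) keeps every constraint satisfied while W increases without bound.

unbounded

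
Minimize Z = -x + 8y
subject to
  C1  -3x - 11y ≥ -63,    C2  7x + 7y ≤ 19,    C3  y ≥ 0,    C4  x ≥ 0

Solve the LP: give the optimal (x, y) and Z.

x = 19/7, y = 0, minimum Z = -19/7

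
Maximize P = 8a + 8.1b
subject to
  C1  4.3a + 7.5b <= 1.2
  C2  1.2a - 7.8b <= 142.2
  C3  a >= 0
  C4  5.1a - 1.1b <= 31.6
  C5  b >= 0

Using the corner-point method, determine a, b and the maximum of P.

a = 12/43, b = 0, maximum P = 96/43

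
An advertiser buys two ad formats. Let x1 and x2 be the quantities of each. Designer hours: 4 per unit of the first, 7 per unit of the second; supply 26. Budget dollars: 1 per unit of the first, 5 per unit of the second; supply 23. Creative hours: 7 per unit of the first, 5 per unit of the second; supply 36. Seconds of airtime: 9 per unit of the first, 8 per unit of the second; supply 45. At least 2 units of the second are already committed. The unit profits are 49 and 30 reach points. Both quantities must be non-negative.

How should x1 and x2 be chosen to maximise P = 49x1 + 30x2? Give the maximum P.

x1 = 3, x2 = 2, maximum P = 207

Vertices and P = 49x1 + 30x2:
  (0, 26/7) → P = 780/7
  (0, 2) → P = 60
  (3, 2) → P = 207

At the optimal vertex, 4x1 + 7x2 = 26 and x2 = 2.
Solving simultaneously gives x1 = 3, x2 = 2.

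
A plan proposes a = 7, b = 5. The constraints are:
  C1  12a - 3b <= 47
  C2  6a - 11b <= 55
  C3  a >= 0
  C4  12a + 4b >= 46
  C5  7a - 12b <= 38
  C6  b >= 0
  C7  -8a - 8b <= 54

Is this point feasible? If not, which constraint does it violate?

Constraint C1: 12a - 3b = 69, which is not ≤ 47. All other constraints are satisfied.

not feasible — violates C1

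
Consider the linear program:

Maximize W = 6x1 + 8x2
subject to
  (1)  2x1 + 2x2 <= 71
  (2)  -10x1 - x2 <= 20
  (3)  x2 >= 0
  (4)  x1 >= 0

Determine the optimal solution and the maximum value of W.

x1 = 0, x2 = 71/2, maximum W = 284

Feasible corners and W = 6x1 + 8x2:
  (71/2, 0) → W = 213
  (0, 71/2) → W = 284
  (0, 0) → W = 0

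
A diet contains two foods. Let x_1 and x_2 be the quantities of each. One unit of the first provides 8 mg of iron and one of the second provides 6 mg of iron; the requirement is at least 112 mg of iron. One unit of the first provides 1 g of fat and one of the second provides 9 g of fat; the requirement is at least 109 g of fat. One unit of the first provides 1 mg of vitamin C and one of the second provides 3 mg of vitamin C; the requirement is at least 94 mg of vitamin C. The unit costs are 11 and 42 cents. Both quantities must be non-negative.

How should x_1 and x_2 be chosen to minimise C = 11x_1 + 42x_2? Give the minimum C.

x_1 = 173/2, x_2 = 5/2, minimum C = 2113/2

Vertices and C = 11x_1 + 42x_2:
  (0, 94/3) → C = 1316
  (109, 0) → C = 1199
  (173/2, 5/2) → C = 2113/2
The feasible region is unbounded (it extends along (0, 1), (1, 0)), but C strictly increases along every unbounded feasible direction, so there is no improving ray and the minimum is attained at a vertex.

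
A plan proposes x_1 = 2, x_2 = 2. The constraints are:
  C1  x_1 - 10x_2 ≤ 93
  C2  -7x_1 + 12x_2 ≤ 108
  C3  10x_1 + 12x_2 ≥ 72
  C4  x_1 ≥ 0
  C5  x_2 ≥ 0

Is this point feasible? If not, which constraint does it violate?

not feasible — violates C3

Constraint C3: 10x_1 + 12x_2 = 44, which is not ≥ 72. All other constraints are satisfied.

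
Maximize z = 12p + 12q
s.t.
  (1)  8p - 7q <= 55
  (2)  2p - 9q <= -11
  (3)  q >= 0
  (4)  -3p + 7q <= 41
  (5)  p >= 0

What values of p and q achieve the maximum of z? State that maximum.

Corner points and z = 12p + 12q:
  (286/29, 99/29) → z = 4620/29
  (96/5, 493/35) → z = 2796/7
  (0, 11/9) → z = 44/3
  (0, 41/7) → z = 492/7

The binding constraints are 8p - 7q = 55 and -3p + 7q = 41.
Solving simultaneously gives p = 96/5, q = 493/35.

p = 96/5, q = 493/35, maximum z = 2796/7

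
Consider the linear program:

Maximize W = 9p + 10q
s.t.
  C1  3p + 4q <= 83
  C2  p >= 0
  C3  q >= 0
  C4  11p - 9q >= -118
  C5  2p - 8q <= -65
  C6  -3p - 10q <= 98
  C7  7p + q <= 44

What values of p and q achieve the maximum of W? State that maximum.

Extreme points and W = 9p + 10q:
  (0, 118/9) → W = 1180/9
  (0, 65/8) → W = 325/4
  (139/37, 655/37) → W = 7801/37
  (287/58, 543/58) → W = 8013/58

p = 139/37, q = 655/37, maximum W = 7801/37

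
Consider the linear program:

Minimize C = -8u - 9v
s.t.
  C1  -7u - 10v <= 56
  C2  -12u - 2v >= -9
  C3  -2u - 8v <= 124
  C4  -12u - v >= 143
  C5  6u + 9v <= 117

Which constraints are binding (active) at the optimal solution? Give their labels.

C4 and C5

Corner points and C = -8u - 9v:
  (-1374/113, 329/113) → C = 8031/113
  (-558, 385) → C = 999
  (-234/17, 377/17) → C = -1521/17

The minimum is at (-234/17, 377/17). Substituting into each constraint, equality holds for C4 and C5; the remaining constraints have slack.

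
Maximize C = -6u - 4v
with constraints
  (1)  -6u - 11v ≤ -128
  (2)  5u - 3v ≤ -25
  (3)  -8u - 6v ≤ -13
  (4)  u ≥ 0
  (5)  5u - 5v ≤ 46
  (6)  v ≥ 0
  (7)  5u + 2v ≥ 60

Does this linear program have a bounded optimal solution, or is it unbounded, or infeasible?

Feasible corners and C = -6u - 4v:
  (26/5, 17) → C = -496/5
  (0, 30) → C = -120
The feasible region has finitely many vertices and no improving ray; the maximum is -496/5 at (26/5, 17).

bounded optimum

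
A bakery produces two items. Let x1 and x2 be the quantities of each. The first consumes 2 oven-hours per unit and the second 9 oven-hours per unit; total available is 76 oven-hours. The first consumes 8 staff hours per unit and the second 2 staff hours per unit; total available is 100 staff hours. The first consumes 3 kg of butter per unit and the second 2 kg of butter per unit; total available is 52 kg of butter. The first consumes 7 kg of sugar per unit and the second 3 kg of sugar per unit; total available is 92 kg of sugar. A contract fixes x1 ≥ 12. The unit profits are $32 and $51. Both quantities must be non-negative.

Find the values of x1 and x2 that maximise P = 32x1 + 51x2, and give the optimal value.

x1 = 12, x2 = 2, maximum P = 486

Extreme points and P = 32x1 + 51x2:
  (25/2, 0) → P = 400
  (12, 0) → P = 384
  (12, 2) → P = 486

The optimum lies where 8x1 + 2x2 = 100 and x1 = 12.
Solving simultaneously gives x1 = 12, x2 = 2.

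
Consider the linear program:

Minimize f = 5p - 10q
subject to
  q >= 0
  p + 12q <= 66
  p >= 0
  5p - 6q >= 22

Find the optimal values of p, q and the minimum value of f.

p = 10, q = 14/3, minimum f = 10/3

At the optimal vertex, p + 12q = 66 and 5p - 6q = 22.
Solving simultaneously gives p = 10, q = 14/3.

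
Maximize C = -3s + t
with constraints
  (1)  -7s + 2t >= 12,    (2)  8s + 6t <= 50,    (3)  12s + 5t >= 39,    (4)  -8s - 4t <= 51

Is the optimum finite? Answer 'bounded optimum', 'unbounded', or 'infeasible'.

bounded optimum

Feasible corners and C = -3s + t:
  (14/29, 223/29) → C = 181/29
  (18/59, 417/59) → C = 363/59
  (-1/2, 9) → C = 21/2
The feasible region has finitely many vertices and no improving ray; the maximum is 21/2 at (-1/2, 9).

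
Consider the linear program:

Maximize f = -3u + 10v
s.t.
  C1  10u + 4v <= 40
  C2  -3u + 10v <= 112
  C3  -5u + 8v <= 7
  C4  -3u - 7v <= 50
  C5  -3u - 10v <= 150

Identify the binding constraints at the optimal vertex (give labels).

Vertices and f = -3u + 10v:
  (73/25, 27/10) → f = 456/25
  (240/29, -310/29) → f = -3820/29
  (-449/59, -229/59) → f = -943/59

The maximum is at (73/25, 27/10). Substituting into each constraint, equality holds for C1 and C3; the remaining constraints have slack.

C1 and C3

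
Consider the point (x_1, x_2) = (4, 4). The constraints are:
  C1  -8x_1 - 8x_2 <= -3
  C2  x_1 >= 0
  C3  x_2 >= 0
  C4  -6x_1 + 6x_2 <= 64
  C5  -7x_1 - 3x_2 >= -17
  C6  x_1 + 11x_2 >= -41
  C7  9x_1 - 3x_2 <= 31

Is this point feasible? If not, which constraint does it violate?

Constraint C5: -7x_1 - 3x_2 = -40, which is not ≥ -17. All other constraints are satisfied.

not feasible — violates C5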